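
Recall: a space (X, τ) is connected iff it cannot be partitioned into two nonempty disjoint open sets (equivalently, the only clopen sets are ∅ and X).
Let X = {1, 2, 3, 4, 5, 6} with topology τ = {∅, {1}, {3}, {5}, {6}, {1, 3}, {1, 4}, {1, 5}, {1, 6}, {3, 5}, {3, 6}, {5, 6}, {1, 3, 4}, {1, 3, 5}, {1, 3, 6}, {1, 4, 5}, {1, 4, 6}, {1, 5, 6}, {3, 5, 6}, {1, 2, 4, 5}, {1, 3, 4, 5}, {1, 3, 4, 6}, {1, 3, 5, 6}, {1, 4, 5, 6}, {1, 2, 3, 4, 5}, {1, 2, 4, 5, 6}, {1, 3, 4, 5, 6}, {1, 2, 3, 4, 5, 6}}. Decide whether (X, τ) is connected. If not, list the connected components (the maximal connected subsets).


(X, τ) is disconnected; components = [{3}, {6}, {1, 2, 4, 5}].

Find clopen sets (U ∈ τ with X ∖ U ∈ τ):
  U = ∅, X ∖ U = {1, 2, 3, 4, 5, 6} — both open, so U is clopen.
  U = {3}, X ∖ U = {1, 2, 4, 5, 6} — both open, so U is clopen.
  U = {6}, X ∖ U = {1, 2, 3, 4, 5} — both open, so U is clopen.
  U = {3, 6}, X ∖ U = {1, 2, 4, 5} — both open, so U is clopen.
  U = {1, 2, 4, 5}, X ∖ U = {3, 6} — both open, so U is clopen.
  U = {1, 2, 3, 4, 5}, X ∖ U = {6} — both open, so U is clopen.
  U = {1, 2, 4, 5, 6}, X ∖ U = {3} — both open, so U is clopen.
  U = {1, 2, 3, 4, 5, 6}, X ∖ U = ∅ — both open, so U is clopen.
Nontrivial clopen(s) exist: e.g. {1, 2, 3, 4, 5}. So (X, τ) is disconnected.
Compute connected components by grouping points that agree on all clopens:
  component: {3}
  component: {6}
  component: {1, 2, 4, 5}


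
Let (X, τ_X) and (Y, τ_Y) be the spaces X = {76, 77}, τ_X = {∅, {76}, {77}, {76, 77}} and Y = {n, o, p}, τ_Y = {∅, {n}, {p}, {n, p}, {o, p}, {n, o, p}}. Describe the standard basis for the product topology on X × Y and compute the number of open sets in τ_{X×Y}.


Basis B = {∅ × ∅, {76} × {n}, {76} × {p}, {77} × {n}, {77} × {p}, {76} × {n, p}, {76, 77} × {n}, {76} × {o, p}, {76, 77} × {p}, {77} × {n, p}, {77} × {o, p}, {76} × {n, o, p}, {77} × {n, o, p}, {76, 77} × {n, p}, {76, 77} × {o, p}, {76, 77} × {n, o, p}}; |τ_{X×Y}| = 36.

Enumerate products U × V with U ∈ τ_X, V ∈ τ_Y (deduplicated):
  ∅ × ∅ = {} (∅)
  {76} × {n} = {(76,n)}
  {76} × {p} = {(76,p)}
  {77} × {n} = {(77,n)}
  {77} × {p} = {(77,p)}
  {76} × {n, p} = {(76,n), (76,p)}
  {76, 77} × {n} = {(76,n), (77,n)}
  {76} × {o, p} = {(76,o), (76,p)}
  {76, 77} × {p} = {(76,p), (77,p)}
  {77} × {n, p} = {(77,n), (77,p)}
  {77} × {o, p} = {(77,o), (77,p)}
  {76} × {n, o, p} = {(76,n), (76,o), (76,p)}
  {77} × {n, o, p} = {(77,n), (77,o), (77,p)}
  {76, 77} × {n, p} = {(76,n), (76,p), (77,n), (77,p)}
  {76, 77} × {o, p} = {(76,o), (76,p), (77,o), (77,p)}
  {76, 77} × {n, o, p} = {(76,n), (76,o), (76,p), (77,n), (77,o), (77,p)}
These 16 distinct sets form the basis B.
Close under arbitrary unions to get τ_{X×Y}; counting gives |τ_{X×Y}| = 36.


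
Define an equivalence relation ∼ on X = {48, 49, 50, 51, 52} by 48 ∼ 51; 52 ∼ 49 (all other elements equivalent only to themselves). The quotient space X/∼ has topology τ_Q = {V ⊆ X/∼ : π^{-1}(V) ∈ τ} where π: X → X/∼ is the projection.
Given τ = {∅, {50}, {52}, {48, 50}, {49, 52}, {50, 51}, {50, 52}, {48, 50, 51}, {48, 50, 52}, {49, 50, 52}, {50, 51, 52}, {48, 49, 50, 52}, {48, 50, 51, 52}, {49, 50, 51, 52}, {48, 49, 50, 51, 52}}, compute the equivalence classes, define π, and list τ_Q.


X/∼ = {[48=51], [49=52], [50]}; |τ_Q| = 6.

Equivalence classes: [48=51], [49=52], [50].
Quotient map π: X → X/∼ sends 48 ↦ [48=51], 49 ↦ [49=52], 50 ↦ [50], 51 ↦ [48=51], 52 ↦ [49=52].
For each subset V ⊆ X/∼, compute π^{-1}(V) ⊆ X and check whether π^{-1}(V) ∈ τ. V is open in τ_Q iff π^{-1}(V) ∈ τ.
  V = {}: π^{-1}(V) = ∅ ∈ τ ✓.
  V = {[48=51]}: π^{-1}(V) = {48, 51} ∉ τ ✗.
  V = {[49=52]}: π^{-1}(V) = {49, 52} ∈ τ ✓.
  V = {[48=51], [49=52]}: π^{-1}(V) = {48, 49, 51, 52} ∉ τ ✗.
  V = {[50]}: π^{-1}(V) = {50} ∈ τ ✓.
  V = {[48=51], [50]}: π^{-1}(V) = {48, 50, 51} ∈ τ ✓.
  V = {[49=52], [50]}: π^{-1}(V) = {49, 50, 52} ∈ τ ✓.
  V = {[48=51], [49=52], [50]}: π^{-1}(V) = {48, 49, 50, 51, 52} ∈ τ ✓.
Open sets in the quotient: τ_Q = {{}, {[49=52]}, {[50]}, {[48=51], [50]}, {[49=52], [50]}, {[48=51], [49=52], [50]}} (6 elements).


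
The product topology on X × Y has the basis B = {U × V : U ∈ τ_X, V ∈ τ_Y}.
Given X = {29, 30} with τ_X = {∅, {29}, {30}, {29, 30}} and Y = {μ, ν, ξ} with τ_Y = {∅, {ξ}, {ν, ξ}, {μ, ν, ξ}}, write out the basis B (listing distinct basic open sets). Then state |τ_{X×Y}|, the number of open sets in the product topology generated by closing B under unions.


Basis B = {∅ × ∅, {29} × {ξ}, {30} × {ξ}, {29} × {ν, ξ}, {29, 30} × {ξ}, {30} × {ν, ξ}, {29} × {μ, ν, ξ}, {30} × {μ, ν, ξ}, {29, 30} × {ν, ξ}, {29, 30} × {μ, ν, ξ}}; |τ_{X×Y}| = 16.

Enumerate products U × V with U ∈ τ_X, V ∈ τ_Y (deduplicated):
  ∅ × ∅ = {} (∅)
  {29} × {ξ} = {(29,ξ)}
  {30} × {ξ} = {(30,ξ)}
  {29} × {ν, ξ} = {(29,ν), (29,ξ)}
  {29, 30} × {ξ} = {(29,ξ), (30,ξ)}
  {30} × {ν, ξ} = {(30,ν), (30,ξ)}
  {29} × {μ, ν, ξ} = {(29,μ), (29,ν), (29,ξ)}
  {30} × {μ, ν, ξ} = {(30,μ), (30,ν), (30,ξ)}
  {29, 30} × {ν, ξ} = {(29,ν), (29,ξ), (30,ν), (30,ξ)}
  {29, 30} × {μ, ν, ξ} = {(29,μ), (29,ν), (29,ξ), (30,μ), (30,ν), (30,ξ)}
These 10 distinct sets form the basis B.
Close under arbitrary unions to get τ_{X×Y}; counting gives |τ_{X×Y}| = 16.


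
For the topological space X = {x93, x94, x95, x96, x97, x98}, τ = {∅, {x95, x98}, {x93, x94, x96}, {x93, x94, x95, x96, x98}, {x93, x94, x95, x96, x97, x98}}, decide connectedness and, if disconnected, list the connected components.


(X, τ) is connected.

Find clopen sets (U ∈ τ with X ∖ U ∈ τ):
  U = ∅, X ∖ U = {x93, x94, x95, x96, x97, x98} — both open, so U is clopen.
  U = {x93, x94, x95, x96, x97, x98}, X ∖ U = ∅ — both open, so U is clopen.
Only trivial clopens (∅ and X) exist, so (X, τ) is connected.
Compute connected components by grouping points that agree on all clopens:
  component: {x93, x94, x95, x96, x97, x98}


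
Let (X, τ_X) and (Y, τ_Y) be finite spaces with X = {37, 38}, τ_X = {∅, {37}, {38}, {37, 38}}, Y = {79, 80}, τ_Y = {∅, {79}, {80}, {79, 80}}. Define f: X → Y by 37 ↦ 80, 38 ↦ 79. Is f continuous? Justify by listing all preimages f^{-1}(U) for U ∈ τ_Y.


f IS continuous.

Compute f^{-1}(U) for each U ∈ τ_Y:
  U = ∅: f^{-1}(U) = ∅ ∈ τ_X ✓.
  U = {79}: f^{-1}(U) = {38} ∈ τ_X ✓.
  U = {80}: f^{-1}(U) = {37} ∈ τ_X ✓.
  U = {79, 80}: f^{-1}(U) = {37, 38} ∈ τ_X ✓.
Every preimage lies in τ_X, so f IS continuous.


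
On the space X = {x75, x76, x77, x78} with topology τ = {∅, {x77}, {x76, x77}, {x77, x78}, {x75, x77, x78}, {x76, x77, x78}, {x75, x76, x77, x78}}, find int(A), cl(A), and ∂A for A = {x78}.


int(A) = ∅, cl(A) = {x75, x78}, ∂A = {x75, x78}.

Closed sets in (X, τ) are complements of opens:
  closed(X, τ) = {∅, {x75}, {x76}, {x75, x76}, {x75, x78}, {x75, x76, x78}, {x75, x76, x77, x78}}.
int(A) = ⋃ {U ∈ τ : U ⊆ A}. Opens contained in A: ∅.
Taking the union of these: int(A) = ∅.
cl(A) = ⋂ {C closed : A ⊆ C}. Closed sets containing A: {x75, x78}, {x75, x76, x78}, {x75, x76, x77, x78}.
Intersecting these: cl(A) = {x75, x78}.
∂A = cl(A) ∖ int(A) = {x75, x78} ∖ ∅ = {x75, x78}.


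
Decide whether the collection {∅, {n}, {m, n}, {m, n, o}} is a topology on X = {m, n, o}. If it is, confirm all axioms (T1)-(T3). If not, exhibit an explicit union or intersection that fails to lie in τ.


τ IS a topology on X.

Axiom (T1): ∅ ∈ τ? Yes; X ∈ τ? Yes.
Axiom (T2/T3): check pairwise unions and intersections of members of τ.
All pairwise intersections and unions checked — each lies in τ. Therefore τ satisfies (T1), (T2), (T3): it IS a topology on X.


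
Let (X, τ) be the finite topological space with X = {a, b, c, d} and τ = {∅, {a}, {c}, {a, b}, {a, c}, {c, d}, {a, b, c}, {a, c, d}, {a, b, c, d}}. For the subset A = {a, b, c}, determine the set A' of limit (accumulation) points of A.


A' = {b, d}

For each x ∈ X, list the open sets U ∈ τ with x ∈ U, then check whether U ∩ (A ∖ {x}) ≠ ∅ for every such U.
  x = a: open {a} ∋ x has {a} ∩ (A ∖ {a}) = ∅, so x is NOT a limit point.
  x = b: opens ∋ x are {a, b}, {a, b, c}, {a, b, c, d}; each meets A ∖ {b}, so x IS a limit point.
  x = c: open {c} ∋ x has {c} ∩ (A ∖ {c}) = ∅, so x is NOT a limit point.
  x = d: opens ∋ x are {c, d}, {a, c, d}, {a, b, c, d}; each meets A ∖ {d}, so x IS a limit point.
Collecting: A' = {b, d}.


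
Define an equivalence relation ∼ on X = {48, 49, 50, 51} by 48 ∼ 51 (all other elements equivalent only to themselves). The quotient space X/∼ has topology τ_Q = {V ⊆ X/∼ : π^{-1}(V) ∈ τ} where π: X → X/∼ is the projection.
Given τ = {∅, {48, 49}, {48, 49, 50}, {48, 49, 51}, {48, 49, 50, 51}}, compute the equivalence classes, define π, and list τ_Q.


X/∼ = {[48=51], [49], [50]}; |τ_Q| = 3.

Equivalence classes: [48=51], [49], [50].
Quotient map π: X → X/∼ sends 48 ↦ [48=51], 49 ↦ [49], 50 ↦ [50], 51 ↦ [48=51].
For each subset V ⊆ X/∼, compute π^{-1}(V) ⊆ X and check whether π^{-1}(V) ∈ τ. V is open in τ_Q iff π^{-1}(V) ∈ τ.
  V = {}: π^{-1}(V) = ∅ ∈ τ ✓.
  V = {[48=51]}: π^{-1}(V) = {48, 51} ∉ τ ✗.
  V = {[49]}: π^{-1}(V) = {49} ∉ τ ✗.
  V = {[48=51], [49]}: π^{-1}(V) = {48, 49, 51} ∈ τ ✓.
  V = {[50]}: π^{-1}(V) = {50} ∉ τ ✗.
  V = {[48=51], [50]}: π^{-1}(V) = {48, 50, 51} ∉ τ ✗.
  V = {[49], [50]}: π^{-1}(V) = {49, 50} ∉ τ ✗.
  V = {[48=51], [49], [50]}: π^{-1}(V) = {48, 49, 50, 51} ∈ τ ✓.
Open sets in the quotient: τ_Q = {{}, {[48=51], [49]}, {[48=51], [49], [50]}} (3 elements).


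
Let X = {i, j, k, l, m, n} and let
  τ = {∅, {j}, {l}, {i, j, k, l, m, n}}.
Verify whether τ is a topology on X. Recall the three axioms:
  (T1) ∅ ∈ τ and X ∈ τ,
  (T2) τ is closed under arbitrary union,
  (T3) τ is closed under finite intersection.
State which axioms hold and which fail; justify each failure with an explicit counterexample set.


τ is NOT a topology on X.

Axiom (T1): ∅ ∈ τ? Yes; X ∈ τ? Yes.
Axiom (T2/T3): check pairwise unions and intersections of members of τ.
Counterexample for (T2): {j} ∪ {l} = {j, l} ∉ τ. Therefore τ is NOT a topology.


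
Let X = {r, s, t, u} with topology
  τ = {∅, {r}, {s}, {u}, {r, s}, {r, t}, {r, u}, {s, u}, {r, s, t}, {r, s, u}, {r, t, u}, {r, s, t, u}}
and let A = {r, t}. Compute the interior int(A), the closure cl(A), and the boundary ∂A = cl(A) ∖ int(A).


int(A) = {r, t}, cl(A) = {r, t}, ∂A = ∅.

Closed sets in (X, τ) are complements of opens:
  closed(X, τ) = {∅, {s}, {t}, {u}, {r, t}, {s, t}, {s, u}, {t, u}, {r, s, t}, {r, t, u}, {s, t, u}, {r, s, t, u}}.
int(A) = ⋃ {U ∈ τ : U ⊆ A}. Opens contained in A: ∅, {r}, {r, t}.
Taking the union of these: int(A) = {r, t}.
cl(A) = ⋂ {C closed : A ⊆ C}. Closed sets containing A: {r, t}, {r, s, t}, {r, t, u}, {r, s, t, u}.
Intersecting these: cl(A) = {r, t}.
∂A = cl(A) ∖ int(A) = {r, t} ∖ {r, t} = ∅.


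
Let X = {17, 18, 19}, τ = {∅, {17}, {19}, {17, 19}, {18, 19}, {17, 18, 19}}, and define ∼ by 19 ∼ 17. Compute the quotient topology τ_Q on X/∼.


X/∼ = {[17=19], [18]}; |τ_Q| = 3.

Equivalence classes: [17=19], [18].
Quotient map π: X → X/∼ sends 17 ↦ [17=19], 18 ↦ [18], 19 ↦ [17=19].
For each subset V ⊆ X/∼, compute π^{-1}(V) ⊆ X and check whether π^{-1}(V) ∈ τ. V is open in τ_Q iff π^{-1}(V) ∈ τ.
  V = {}: π^{-1}(V) = ∅ ∈ τ ✓.
  V = {[17=19]}: π^{-1}(V) = {17, 19} ∈ τ ✓.
  V = {[18]}: π^{-1}(V) = {18} ∉ τ ✗.
  V = {[17=19], [18]}: π^{-1}(V) = {17, 18, 19} ∈ τ ✓.
Open sets in the quotient: τ_Q = {{}, {[17=19]}, {[17=19], [18]}} (3 elements).


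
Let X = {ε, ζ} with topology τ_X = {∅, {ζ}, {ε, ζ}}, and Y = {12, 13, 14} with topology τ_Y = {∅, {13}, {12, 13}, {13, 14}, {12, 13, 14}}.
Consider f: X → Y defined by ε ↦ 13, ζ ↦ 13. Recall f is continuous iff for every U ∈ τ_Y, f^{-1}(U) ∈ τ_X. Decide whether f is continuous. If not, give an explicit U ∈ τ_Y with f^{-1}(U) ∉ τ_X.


f IS continuous.

Compute f^{-1}(U) for each U ∈ τ_Y:
  U = ∅: f^{-1}(U) = ∅ ∈ τ_X ✓.
  U = {13}: f^{-1}(U) = {ε, ζ} ∈ τ_X ✓.
  U = {12, 13}: f^{-1}(U) = {ε, ζ} ∈ τ_X ✓.
  U = {13, 14}: f^{-1}(U) = {ε, ζ} ∈ τ_X ✓.
  U = {12, 13, 14}: f^{-1}(U) = {ε, ζ} ∈ τ_X ✓.
Every preimage lies in τ_X, so f IS continuous.


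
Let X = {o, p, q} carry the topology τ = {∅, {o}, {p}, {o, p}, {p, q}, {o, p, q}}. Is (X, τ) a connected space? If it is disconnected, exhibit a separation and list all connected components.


(X, τ) is disconnected; components = [{o}, {p, q}].

Find clopen sets (U ∈ τ with X ∖ U ∈ τ):
  U = ∅, X ∖ U = {o, p, q} — both open, so U is clopen.
  U = {o}, X ∖ U = {p, q} — both open, so U is clopen.
  U = {p, q}, X ∖ U = {o} — both open, so U is clopen.
  U = {o, p, q}, X ∖ U = ∅ — both open, so U is clopen.
Nontrivial clopen(s) exist: e.g. {p, q}. So (X, τ) is disconnected.
Compute connected components by grouping points that agree on all clopens:
  component: {o}
  component: {p, q}


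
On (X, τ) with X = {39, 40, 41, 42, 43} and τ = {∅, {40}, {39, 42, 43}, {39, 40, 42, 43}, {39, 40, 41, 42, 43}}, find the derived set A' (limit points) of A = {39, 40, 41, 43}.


A' = {39, 41, 42, 43}

For each x ∈ X, list the open sets U ∈ τ with x ∈ U, then check whether U ∩ (A ∖ {x}) ≠ ∅ for every such U.
  x = 39: opens ∋ x are {39, 42, 43}, {39, 40, 42, 43}, {39, 40, 41, 42, 43}; each meets A ∖ {39}, so x IS a limit point.
  x = 40: open {40} ∋ x has {40} ∩ (A ∖ {40}) = ∅, so x is NOT a limit point.
  x = 41: opens ∋ x are {39, 40, 41, 42, 43}; each meets A ∖ {41}, so x IS a limit point.
  x = 42: opens ∋ x are {39, 42, 43}, {39, 40, 42, 43}, {39, 40, 41, 42, 43}; each meets A ∖ {42}, so x IS a limit point.
  x = 43: opens ∋ x are {39, 42, 43}, {39, 40, 42, 43}, {39, 40, 41, 42, 43}; each meets A ∖ {43}, so x IS a limit point.
Collecting: A' = {39, 41, 42, 43}.


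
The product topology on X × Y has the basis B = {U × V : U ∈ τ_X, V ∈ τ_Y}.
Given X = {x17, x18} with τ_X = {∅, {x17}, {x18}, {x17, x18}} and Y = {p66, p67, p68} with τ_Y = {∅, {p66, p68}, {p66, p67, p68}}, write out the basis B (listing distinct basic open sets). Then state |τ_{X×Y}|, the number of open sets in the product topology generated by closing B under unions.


Basis B = {∅ × ∅, {x17} × {p66, p68}, {x18} × {p66, p68}, {x17} × {p66, p67, p68}, {x18} × {p66, p67, p68}, {x17, x18} × {p66, p68}, {x17, x18} × {p66, p67, p68}}; |τ_{X×Y}| = 9.

Enumerate products U × V with U ∈ τ_X, V ∈ τ_Y (deduplicated):
  ∅ × ∅ = {} (∅)
  {x17} × {p66, p68} = {(x17,p66), (x17,p68)}
  {x18} × {p66, p68} = {(x18,p66), (x18,p68)}
  {x17} × {p66, p67, p68} = {(x17,p66), (x17,p67), (x17,p68)}
  {x18} × {p66, p67, p68} = {(x18,p66), (x18,p67), (x18,p68)}
  {x17, x18} × {p66, p68} = {(x17,p66), (x17,p68), (x18,p66), (x18,p68)}
  {x17, x18} × {p66, p67, p68} = {(x17,p66), (x17,p67), (x17,p68), (x18,p66), (x18,p67), (x18,p68)}
These 7 distinct sets form the basis B.
Close under arbitrary unions to get τ_{X×Y}; counting gives |τ_{X×Y}| = 9.


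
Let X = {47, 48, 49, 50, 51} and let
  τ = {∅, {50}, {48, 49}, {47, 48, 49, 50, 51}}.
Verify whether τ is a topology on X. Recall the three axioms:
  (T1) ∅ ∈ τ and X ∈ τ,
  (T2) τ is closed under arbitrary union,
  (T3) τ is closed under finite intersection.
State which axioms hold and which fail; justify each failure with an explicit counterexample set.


τ is NOT a topology on X.

Axiom (T1): ∅ ∈ τ? Yes; X ∈ τ? Yes.
Axiom (T2/T3): check pairwise unions and intersections of members of τ.
Counterexample for (T2): {50} ∪ {48, 49} = {48, 49, 50} ∉ τ. Therefore τ is NOT a topology.


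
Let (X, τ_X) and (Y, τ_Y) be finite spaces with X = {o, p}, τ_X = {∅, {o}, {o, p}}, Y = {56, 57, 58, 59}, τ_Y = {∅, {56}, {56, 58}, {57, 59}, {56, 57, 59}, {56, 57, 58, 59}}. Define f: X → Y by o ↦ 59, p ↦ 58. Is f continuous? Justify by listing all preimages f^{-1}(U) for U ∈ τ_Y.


f is NOT continuous.

Compute f^{-1}(U) for each U ∈ τ_Y:
  U = ∅: f^{-1}(U) = ∅ ∈ τ_X ✓.
  U = {56}: f^{-1}(U) = ∅ ∈ τ_X ✓.
  U = {56, 58}: f^{-1}(U) = {p} ∉ τ_X ✗.
  U = {57, 59}: f^{-1}(U) = {o} ∈ τ_X ✓.
  U = {56, 57, 59}: f^{-1}(U) = {o} ∈ τ_X ✓.
  U = {56, 57, 58, 59}: f^{-1}(U) = {o, p} ∈ τ_X ✓.
Found U = {56, 58} with f^{-1}(U) = {p} not in τ_X. Therefore f is NOT continuous.


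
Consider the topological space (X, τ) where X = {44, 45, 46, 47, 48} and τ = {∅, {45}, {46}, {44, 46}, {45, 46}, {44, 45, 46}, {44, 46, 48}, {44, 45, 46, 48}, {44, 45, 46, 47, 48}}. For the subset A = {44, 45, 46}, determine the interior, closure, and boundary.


int(A) = {44, 45, 46}, cl(A) = {44, 45, 46, 47, 48}, ∂A = {47, 48}.

Closed sets in (X, τ) are complements of opens:
  closed(X, τ) = {∅, {47}, {45, 47}, {47, 48}, {44, 47, 48}, {45, 47, 48}, {44, 45, 47, 48}, {44, 46, 47, 48}, {44, 45, 46, 47, 48}}.
int(A) = ⋃ {U ∈ τ : U ⊆ A}. Opens contained in A: ∅, {45}, {46}, {44, 46}, {45, 46}, {44, 45, 46}.
Taking the union of these: int(A) = {44, 45, 46}.
cl(A) = ⋂ {C closed : A ⊆ C}. Closed sets containing A: {44, 45, 46, 47, 48}.
Intersecting these: cl(A) = {44, 45, 46, 47, 48}.
∂A = cl(A) ∖ int(A) = {44, 45, 46, 47, 48} ∖ {44, 45, 46} = {47, 48}.


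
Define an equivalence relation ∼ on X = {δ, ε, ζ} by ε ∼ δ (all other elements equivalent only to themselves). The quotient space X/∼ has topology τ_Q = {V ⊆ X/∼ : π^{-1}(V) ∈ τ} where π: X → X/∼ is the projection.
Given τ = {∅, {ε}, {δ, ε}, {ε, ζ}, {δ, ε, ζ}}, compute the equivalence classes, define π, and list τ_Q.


X/∼ = {[δ=ε], [ζ]}; |τ_Q| = 3.

Equivalence classes: [δ=ε], [ζ].
Quotient map π: X → X/∼ sends δ ↦ [δ=ε], ε ↦ [δ=ε], ζ ↦ [ζ].
For each subset V ⊆ X/∼, compute π^{-1}(V) ⊆ X and check whether π^{-1}(V) ∈ τ. V is open in τ_Q iff π^{-1}(V) ∈ τ.
  V = {}: π^{-1}(V) = ∅ ∈ τ ✓.
  V = {[δ=ε]}: π^{-1}(V) = {δ, ε} ∈ τ ✓.
  V = {[ζ]}: π^{-1}(V) = {ζ} ∉ τ ✗.
  V = {[δ=ε], [ζ]}: π^{-1}(V) = {δ, ε, ζ} ∈ τ ✓.
Open sets in the quotient: τ_Q = {{}, {[δ=ε]}, {[δ=ε], [ζ]}} (3 elements).


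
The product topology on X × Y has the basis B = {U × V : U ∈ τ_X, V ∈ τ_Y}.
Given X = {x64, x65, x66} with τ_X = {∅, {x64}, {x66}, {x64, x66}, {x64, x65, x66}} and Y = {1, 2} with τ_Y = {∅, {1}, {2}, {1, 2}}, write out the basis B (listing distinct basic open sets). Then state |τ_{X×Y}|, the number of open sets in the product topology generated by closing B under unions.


Basis B = {∅ × ∅, {x64} × {1}, {x64} × {2}, {x66} × {1}, {x66} × {2}, {x64} × {1, 2}, {x64, x66} × {1}, {x64, x66} × {2}, {x66} × {1, 2}, {x64, x65, x66} × {1}, {x64, x65, x66} × {2}, {x64, x66} × {1, 2}, {x64, x65, x66} × {1, 2}}; |τ_{X×Y}| = 25.

Enumerate products U × V with U ∈ τ_X, V ∈ τ_Y (deduplicated):
  ∅ × ∅ = {} (∅)
  {x64} × {1} = {(x64,1)}
  {x64} × {2} = {(x64,2)}
  {x66} × {1} = {(x66,1)}
  {x66} × {2} = {(x66,2)}
  {x64} × {1, 2} = {(x64,1), (x64,2)}
  {x64, x66} × {1} = {(x64,1), (x66,1)}
  {x64, x66} × {2} = {(x64,2), (x66,2)}
  {x66} × {1, 2} = {(x66,1), (x66,2)}
  {x64, x65, x66} × {1} = {(x64,1), (x65,1), (x66,1)}
  {x64, x65, x66} × {2} = {(x64,2), (x65,2), (x66,2)}
  {x64, x66} × {1, 2} = {(x64,1), (x64,2), (x66,1), (x66,2)}
  {x64, x65, x66} × {1, 2} = {(x64,1), (x64,2), (x65,1), (x65,2), (x66,1), (x66,2)}
These 13 distinct sets form the basis B.
Close under arbitrary unions to get τ_{X×Y}; counting gives |τ_{X×Y}| = 25.


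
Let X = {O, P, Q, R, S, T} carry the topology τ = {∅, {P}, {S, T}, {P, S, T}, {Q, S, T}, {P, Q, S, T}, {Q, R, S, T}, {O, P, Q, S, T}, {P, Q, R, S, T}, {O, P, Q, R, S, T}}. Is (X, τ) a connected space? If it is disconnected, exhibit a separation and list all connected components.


(X, τ) is connected.

Find clopen sets (U ∈ τ with X ∖ U ∈ τ):
  U = ∅, X ∖ U = {O, P, Q, R, S, T} — both open, so U is clopen.
  U = {O, P, Q, R, S, T}, X ∖ U = ∅ — both open, so U is clopen.
Only trivial clopens (∅ and X) exist, so (X, τ) is connected.
Compute connected components by grouping points that agree on all clopens:
  component: {O, P, Q, R, S, T}


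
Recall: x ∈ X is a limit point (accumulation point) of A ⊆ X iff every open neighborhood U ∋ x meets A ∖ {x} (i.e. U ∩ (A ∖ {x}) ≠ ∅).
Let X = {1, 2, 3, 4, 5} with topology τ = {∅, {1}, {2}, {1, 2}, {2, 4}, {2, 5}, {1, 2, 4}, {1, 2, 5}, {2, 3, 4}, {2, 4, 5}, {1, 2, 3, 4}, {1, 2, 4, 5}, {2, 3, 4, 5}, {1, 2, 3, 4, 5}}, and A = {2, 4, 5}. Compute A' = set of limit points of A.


A' = {3, 4, 5}

For each x ∈ X, list the open sets U ∈ τ with x ∈ U, then check whether U ∩ (A ∖ {x}) ≠ ∅ for every such U.
  x = 1: open {1} ∋ x has {1} ∩ (A ∖ {1}) = ∅, so x is NOT a limit point.
  x = 2: open {2} ∋ x has {2} ∩ (A ∖ {2}) = ∅, so x is NOT a limit point.
  x = 3: opens ∋ x are {2, 3, 4}, {1, 2, 3, 4}, {2, 3, 4, 5}, {1, 2, 3, 4, 5}; each meets A ∖ {3}, so x IS a limit point.
  x = 4: opens ∋ x are {2, 4}, {1, 2, 4}, {2, 3, 4}, {2, 4, 5}, {1, 2, 3, 4}, {1, 2, 4, 5}, {2, 3, 4, 5}, {1, 2, 3, 4, 5}; each meets A ∖ {4}, so x IS a limit point.
  x = 5: opens ∋ x are {2, 5}, {1, 2, 5}, {2, 4, 5}, {1, 2, 4, 5}, {2, 3, 4, 5}, {1, 2, 3, 4, 5}; each meets A ∖ {5}, so x IS a limit point.
Collecting: A' = {3, 4, 5}.


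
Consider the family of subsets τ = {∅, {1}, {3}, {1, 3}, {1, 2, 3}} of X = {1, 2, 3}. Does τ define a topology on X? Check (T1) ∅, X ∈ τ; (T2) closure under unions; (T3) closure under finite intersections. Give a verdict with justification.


τ IS a topology on X.

Axiom (T1): ∅ ∈ τ? Yes; X ∈ τ? Yes.
Axiom (T2/T3): check pairwise unions and intersections of members of τ.
All pairwise intersections and unions checked — each lies in τ. Therefore τ satisfies (T1), (T2), (T3): it IS a topology on X.


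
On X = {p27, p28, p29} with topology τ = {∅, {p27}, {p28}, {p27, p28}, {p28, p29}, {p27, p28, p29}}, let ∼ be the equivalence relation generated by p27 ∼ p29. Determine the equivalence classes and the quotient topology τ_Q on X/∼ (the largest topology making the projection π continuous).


X/∼ = {[p27=p29], [p28]}; |τ_Q| = 3.

Equivalence classes: [p27=p29], [p28].
Quotient map π: X → X/∼ sends p27 ↦ [p27=p29], p28 ↦ [p28], p29 ↦ [p27=p29].
For each subset V ⊆ X/∼, compute π^{-1}(V) ⊆ X and check whether π^{-1}(V) ∈ τ. V is open in τ_Q iff π^{-1}(V) ∈ τ.
  V = {}: π^{-1}(V) = ∅ ∈ τ ✓.
  V = {[p27=p29]}: π^{-1}(V) = {p27, p29} ∉ τ ✗.
  V = {[p28]}: π^{-1}(V) = {p28} ∈ τ ✓.
  V = {[p27=p29], [p28]}: π^{-1}(V) = {p27, p28, p29} ∈ τ ✓.
Open sets in the quotient: τ_Q = {{}, {[p28]}, {[p27=p29], [p28]}} (3 elements).


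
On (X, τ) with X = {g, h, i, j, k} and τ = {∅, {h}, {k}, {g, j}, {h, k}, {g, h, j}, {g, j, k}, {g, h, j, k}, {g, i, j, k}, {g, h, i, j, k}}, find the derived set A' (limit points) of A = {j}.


A' = {g, i}

For each x ∈ X, list the open sets U ∈ τ with x ∈ U, then check whether U ∩ (A ∖ {x}) ≠ ∅ for every such U.
  x = g: opens ∋ x are {g, j}, {g, h, j}, {g, j, k}, {g, h, j, k}, {g, i, j, k}, {g, h, i, j, k}; each meets A ∖ {g}, so x IS a limit point.
  x = h: open {h} ∋ x has {h} ∩ (A ∖ {h}) = ∅, so x is NOT a limit point.
  x = i: opens ∋ x are {g, i, j, k}, {g, h, i, j, k}; each meets A ∖ {i}, so x IS a limit point.
  x = j: open {g, j} ∋ x has {g, j} ∩ (A ∖ {j}) = ∅, so x is NOT a limit point.
  x = k: open {k} ∋ x has {k} ∩ (A ∖ {k}) = ∅, so x is NOT a limit point.
Collecting: A' = {g, i}.


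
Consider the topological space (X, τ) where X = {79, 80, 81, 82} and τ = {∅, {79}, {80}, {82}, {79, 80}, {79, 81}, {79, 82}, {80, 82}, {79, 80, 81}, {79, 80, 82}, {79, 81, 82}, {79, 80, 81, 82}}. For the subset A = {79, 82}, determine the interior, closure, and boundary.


int(A) = {79, 82}, cl(A) = {79, 81, 82}, ∂A = {81}.

Closed sets in (X, τ) are complements of opens:
  closed(X, τ) = {∅, {80}, {81}, {82}, {79, 81}, {80, 81}, {80, 82}, {81, 82}, {79, 80, 81}, {79, 81, 82}, {80, 81, 82}, {79, 80, 81, 82}}.
int(A) = ⋃ {U ∈ τ : U ⊆ A}. Opens contained in A: ∅, {79}, {82}, {79, 82}.
Taking the union of these: int(A) = {79, 82}.
cl(A) = ⋂ {C closed : A ⊆ C}. Closed sets containing A: {79, 81, 82}, {79, 80, 81, 82}.
Intersecting these: cl(A) = {79, 81, 82}.
∂A = cl(A) ∖ int(A) = {79, 81, 82} ∖ {79, 82} = {81}.


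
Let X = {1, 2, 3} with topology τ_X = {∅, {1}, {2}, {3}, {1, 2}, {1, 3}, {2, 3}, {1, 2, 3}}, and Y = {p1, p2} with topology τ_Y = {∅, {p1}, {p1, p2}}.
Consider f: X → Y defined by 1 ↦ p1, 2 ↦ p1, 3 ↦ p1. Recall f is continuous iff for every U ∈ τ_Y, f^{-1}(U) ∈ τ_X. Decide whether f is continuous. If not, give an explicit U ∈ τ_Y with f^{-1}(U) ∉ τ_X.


f IS continuous.

Compute f^{-1}(U) for each U ∈ τ_Y:
  U = ∅: f^{-1}(U) = ∅ ∈ τ_X ✓.
  U = {p1}: f^{-1}(U) = {1, 2, 3} ∈ τ_X ✓.
  U = {p1, p2}: f^{-1}(U) = {1, 2, 3} ∈ τ_X ✓.
Every preimage lies in τ_X, so f IS continuous.


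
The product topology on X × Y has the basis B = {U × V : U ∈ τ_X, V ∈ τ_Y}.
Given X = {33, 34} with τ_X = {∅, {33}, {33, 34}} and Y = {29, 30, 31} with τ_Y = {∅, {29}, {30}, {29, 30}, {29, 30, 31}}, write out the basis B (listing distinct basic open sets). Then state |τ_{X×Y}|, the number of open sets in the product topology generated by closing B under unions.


Basis B = {∅ × ∅, {33} × {29}, {33} × {30}, {33} × {29, 30}, {33, 34} × {29}, {33, 34} × {30}, {33} × {29, 30, 31}, {33, 34} × {29, 30}, {33, 34} × {29, 30, 31}}; |τ_{X×Y}| = 14.

Enumerate products U × V with U ∈ τ_X, V ∈ τ_Y (deduplicated):
  ∅ × ∅ = {} (∅)
  {33} × {29} = {(33,29)}
  {33} × {30} = {(33,30)}
  {33} × {29, 30} = {(33,29), (33,30)}
  {33, 34} × {29} = {(33,29), (34,29)}
  {33, 34} × {30} = {(33,30), (34,30)}
  {33} × {29, 30, 31} = {(33,29), (33,30), (33,31)}
  {33, 34} × {29, 30} = {(33,29), (33,30), (34,29), (34,30)}
  {33, 34} × {29, 30, 31} = {(33,29), (33,30), (33,31), (34,29), (34,30), (34,31)}
These 9 distinct sets form the basis B.
Close under arbitrary unions to get τ_{X×Y}; counting gives |τ_{X×Y}| = 14.


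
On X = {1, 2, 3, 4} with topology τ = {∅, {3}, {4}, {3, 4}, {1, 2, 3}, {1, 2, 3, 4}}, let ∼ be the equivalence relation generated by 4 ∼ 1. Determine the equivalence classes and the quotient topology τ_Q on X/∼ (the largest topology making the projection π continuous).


X/∼ = {[1=4], [2], [3]}; |τ_Q| = 3.

Equivalence classes: [1=4], [2], [3].
Quotient map π: X → X/∼ sends 1 ↦ [1=4], 2 ↦ [2], 3 ↦ [3], 4 ↦ [1=4].
For each subset V ⊆ X/∼, compute π^{-1}(V) ⊆ X and check whether π^{-1}(V) ∈ τ. V is open in τ_Q iff π^{-1}(V) ∈ τ.
  V = {}: π^{-1}(V) = ∅ ∈ τ ✓.
  V = {[1=4]}: π^{-1}(V) = {1, 4} ∉ τ ✗.
  V = {[2]}: π^{-1}(V) = {2} ∉ τ ✗.
  V = {[1=4], [2]}: π^{-1}(V) = {1, 2, 4} ∉ τ ✗.
  V = {[3]}: π^{-1}(V) = {3} ∈ τ ✓.
  V = {[1=4], [3]}: π^{-1}(V) = {1, 3, 4} ∉ τ ✗.
  V = {[2], [3]}: π^{-1}(V) = {2, 3} ∉ τ ✗.
  V = {[1=4], [2], [3]}: π^{-1}(V) = {1, 2, 3, 4} ∈ τ ✓.
Open sets in the quotient: τ_Q = {{}, {[3]}, {[1=4], [2], [3]}} (3 elements).


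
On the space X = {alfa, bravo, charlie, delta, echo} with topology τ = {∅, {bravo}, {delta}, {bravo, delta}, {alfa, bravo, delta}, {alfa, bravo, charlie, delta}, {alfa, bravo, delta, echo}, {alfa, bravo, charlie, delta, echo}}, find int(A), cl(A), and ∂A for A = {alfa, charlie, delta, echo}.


int(A) = {delta}, cl(A) = {alfa, charlie, delta, echo}, ∂A = {alfa, charlie, echo}.

Closed sets in (X, τ) are complements of opens:
  closed(X, τ) = {∅, {charlie}, {echo}, {charlie, echo}, {alfa, charlie, echo}, {alfa, bravo, charlie, echo}, {alfa, charlie, delta, echo}, {alfa, bravo, charlie, delta, echo}}.
int(A) = ⋃ {U ∈ τ : U ⊆ A}. Opens contained in A: ∅, {delta}.
Taking the union of these: int(A) = {delta}.
cl(A) = ⋂ {C closed : A ⊆ C}. Closed sets containing A: {alfa, charlie, delta, echo}, {alfa, bravo, charlie, delta, echo}.
Intersecting these: cl(A) = {alfa, charlie, delta, echo}.
∂A = cl(A) ∖ int(A) = {alfa, charlie, delta, echo} ∖ {delta} = {alfa, charlie, echo}.


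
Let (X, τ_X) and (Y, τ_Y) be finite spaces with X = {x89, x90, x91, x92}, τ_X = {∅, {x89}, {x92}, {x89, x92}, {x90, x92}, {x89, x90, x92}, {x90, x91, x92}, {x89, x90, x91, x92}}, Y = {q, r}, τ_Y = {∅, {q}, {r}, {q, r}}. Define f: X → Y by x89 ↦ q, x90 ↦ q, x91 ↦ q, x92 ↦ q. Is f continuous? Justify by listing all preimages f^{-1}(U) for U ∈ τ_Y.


f IS continuous.

Compute f^{-1}(U) for each U ∈ τ_Y:
  U = ∅: f^{-1}(U) = ∅ ∈ τ_X ✓.
  U = {q}: f^{-1}(U) = {x89, x90, x91, x92} ∈ τ_X ✓.
  U = {r}: f^{-1}(U) = ∅ ∈ τ_X ✓.
  U = {q, r}: f^{-1}(U) = {x89, x90, x91, x92} ∈ τ_X ✓.
Every preimage lies in τ_X, so f IS continuous.


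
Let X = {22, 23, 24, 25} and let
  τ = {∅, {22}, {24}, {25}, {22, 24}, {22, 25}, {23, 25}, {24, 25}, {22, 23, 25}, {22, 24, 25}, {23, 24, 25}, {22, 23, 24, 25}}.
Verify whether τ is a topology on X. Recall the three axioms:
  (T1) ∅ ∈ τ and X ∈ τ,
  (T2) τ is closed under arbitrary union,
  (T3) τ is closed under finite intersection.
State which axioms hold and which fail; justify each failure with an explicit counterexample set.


τ IS a topology on X.

Axiom (T1): ∅ ∈ τ? Yes; X ∈ τ? Yes.
Axiom (T2/T3): check pairwise unions and intersections of members of τ.
All pairwise intersections and unions checked — each lies in τ. Therefore τ satisfies (T1), (T2), (T3): it IS a topology on X.


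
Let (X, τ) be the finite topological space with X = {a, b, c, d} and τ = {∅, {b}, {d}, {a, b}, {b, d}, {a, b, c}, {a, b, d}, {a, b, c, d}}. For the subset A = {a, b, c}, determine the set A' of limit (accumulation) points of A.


A' = {a, c}

For each x ∈ X, list the open sets U ∈ τ with x ∈ U, then check whether U ∩ (A ∖ {x}) ≠ ∅ for every such U.
  x = a: opens ∋ x are {a, b}, {a, b, c}, {a, b, d}, {a, b, c, d}; each meets A ∖ {a}, so x IS a limit point.
  x = b: open {b} ∋ x has {b} ∩ (A ∖ {b}) = ∅, so x is NOT a limit point.
  x = c: opens ∋ x are {a, b, c}, {a, b, c, d}; each meets A ∖ {c}, so x IS a limit point.
  x = d: open {d} ∋ x has {d} ∩ (A ∖ {d}) = ∅, so x is NOT a limit point.
Collecting: A' = {a, c}.


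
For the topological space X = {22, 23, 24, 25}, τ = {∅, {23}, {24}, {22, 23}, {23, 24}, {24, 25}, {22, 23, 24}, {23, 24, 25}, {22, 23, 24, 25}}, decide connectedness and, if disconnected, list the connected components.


(X, τ) is disconnected; components = [{22, 23}, {24, 25}].

Find clopen sets (U ∈ τ with X ∖ U ∈ τ):
  U = ∅, X ∖ U = {22, 23, 24, 25} — both open, so U is clopen.
  U = {22, 23}, X ∖ U = {24, 25} — both open, so U is clopen.
  U = {24, 25}, X ∖ U = {22, 23} — both open, so U is clopen.
  U = {22, 23, 24, 25}, X ∖ U = ∅ — both open, so U is clopen.
Nontrivial clopen(s) exist: e.g. {22, 23}. So (X, τ) is disconnected.
Compute connected components by grouping points that agree on all clopens:
  component: {22, 23}
  component: {24, 25}


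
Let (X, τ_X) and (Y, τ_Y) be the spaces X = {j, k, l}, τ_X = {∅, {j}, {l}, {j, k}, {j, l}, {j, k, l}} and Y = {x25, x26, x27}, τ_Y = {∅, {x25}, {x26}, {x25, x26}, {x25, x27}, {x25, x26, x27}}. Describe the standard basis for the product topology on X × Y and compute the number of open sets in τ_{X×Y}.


Basis B = {∅ × ∅, {j} × {x25}, {j} × {x26}, {l} × {x25}, {l} × {x26}, {j} × {x25, x26}, {j} × {x25, x27}, {j, k} × {x25}, {j, l} × {x25}, {j, k} × {x26}, {j, l} × {x26}, {l} × {x25, x26}, {l} × {x25, x27}, {j} × {x25, x26, x27}, {j, k, l} × {x25}, {j, k, l} × {x26}, {l} × {x25, x26, x27}, {j, k} × {x25, x26}, {j, l} × {x25, x26}, {j, k} × {x25, x27}, {j, l} × {x25, x27}, {j, k} × {x25, x26, x27}, {j, l} × {x25, x26, x27}, {j, k, l} × {x25, x26}, {j, k, l} × {x25, x27}, {j, k, l} × {x25, x26, x27}}; |τ_{X×Y}| = 108.

Enumerate products U × V with U ∈ τ_X, V ∈ τ_Y (deduplicated):
  ∅ × ∅ = {} (∅)
  {j} × {x25} = {(j,x25)}
  {j} × {x26} = {(j,x26)}
  {l} × {x25} = {(l,x25)}
  {l} × {x26} = {(l,x26)}
  {j} × {x25, x26} = {(j,x25), (j,x26)}
  {j} × {x25, x27} = {(j,x25), (j,x27)}
  {j, k} × {x25} = {(j,x25), (k,x25)}
  {j, l} × {x25} = {(j,x25), (l,x25)}
  {j, k} × {x26} = {(j,x26), (k,x26)}
  {j, l} × {x26} = {(j,x26), (l,x26)}
  {l} × {x25, x26} = {(l,x25), (l,x26)}
  {l} × {x25, x27} = {(l,x25), (l,x27)}
  {j} × {x25, x26, x27} = {(j,x25), (j,x26), (j,x27)}
  {j, k, l} × {x25} = {(j,x25), (k,x25), (l,x25)}
  {j, k, l} × {x26} = {(j,x26), (k,x26), (l,x26)}
  {l} × {x25, x26, x27} = {(l,x25), (l,x26), (l,x27)}
  {j, k} × {x25, x26} = {(j,x25), (j,x26), (k,x25), (k,x26)}
  {j, l} × {x25, x26} = {(j,x25), (j,x26), (l,x25), (l,x26)}
  {j, k} × {x25, x27} = {(j,x25), (j,x27), (k,x25), (k,x27)}
  {j, l} × {x25, x27} = {(j,x25), (j,x27), (l,x25), (l,x27)}
  {j, k} × {x25, x26, x27} = {(j,x25), (j,x26), (j,x27), (k,x25), (k,x26), (k,x27)}
  {j, l} × {x25, x26, x27} = {(j,x25), (j,x26), (j,x27), (l,x25), (l,x26), (l,x27)}
  {j, k, l} × {x25, x26} = {(j,x25), (j,x26), (k,x25), (k,x26), (l,x25), (l,x26)}
  {j, k, l} × {x25, x27} = {(j,x25), (j,x27), (k,x25), (k,x27), (l,x25), (l,x27)}
  {j, k, l} × {x25, x26, x27} = {(j,x25), (j,x26), (j,x27), (k,x25), (k,x26), (k,x27), (l,x25), (l,x26), (l,x27)}
These 26 distinct sets form the basis B.
Close under arbitrary unions to get τ_{X×Y}; counting gives |τ_{X×Y}| = 108.


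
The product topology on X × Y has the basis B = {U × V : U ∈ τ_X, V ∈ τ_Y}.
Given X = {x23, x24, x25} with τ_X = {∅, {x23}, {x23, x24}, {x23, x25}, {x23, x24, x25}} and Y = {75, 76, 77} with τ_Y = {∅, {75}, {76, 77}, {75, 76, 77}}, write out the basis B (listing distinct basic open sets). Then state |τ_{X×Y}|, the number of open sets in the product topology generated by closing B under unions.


Basis B = {∅ × ∅, {x23} × {75}, {x23, x24} × {75}, {x23, x25} × {75}, {x23} × {76, 77}, {x23} × {75, 76, 77}, {x23, x24, x25} × {75}, {x23, x24} × {76, 77}, {x23, x25} × {76, 77}, {x23, x24} × {75, 76, 77}, {x23, x25} × {75, 76, 77}, {x23, x24, x25} × {76, 77}, {x23, x24, x25} × {75, 76, 77}}; |τ_{X×Y}| = 25.

Enumerate products U × V with U ∈ τ_X, V ∈ τ_Y (deduplicated):
  ∅ × ∅ = {} (∅)
  {x23} × {75} = {(x23,75)}
  {x23, x24} × {75} = {(x23,75), (x24,75)}
  {x23, x25} × {75} = {(x23,75), (x25,75)}
  {x23} × {76, 77} = {(x23,76), (x23,77)}
  {x23} × {75, 76, 77} = {(x23,75), (x23,76), (x23,77)}
  {x23, x24, x25} × {75} = {(x23,75), (x24,75), (x25,75)}
  {x23, x24} × {76, 77} = {(x23,76), (x23,77), (x24,76), (x24,77)}
  {x23, x25} × {76, 77} = {(x23,76), (x23,77), (x25,76), (x25,77)}
  {x23, x24} × {75, 76, 77} = {(x23,75), (x23,76), (x23,77), (x24,75), (x24,76), (x24,77)}
  {x23, x25} × {75, 76, 77} = {(x23,75), (x23,76), (x23,77), (x25,75), (x25,76), (x25,77)}
  {x23, x24, x25} × {76, 77} = {(x23,76), (x23,77), (x24,76), (x24,77), (x25,76), (x25,77)}
  {x23, x24, x25} × {75, 76, 77} = {(x23,75), (x23,76), (x23,77), (x24,75), (x24,76), (x24,77), (x25,75), (x25,76), (x25,77)}
These 13 distinct sets form the basis B.
Close under arbitrary unions to get τ_{X×Y}; counting gives |τ_{X×Y}| = 25.


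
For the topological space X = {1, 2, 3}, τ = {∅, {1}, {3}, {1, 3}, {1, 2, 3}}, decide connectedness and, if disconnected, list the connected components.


(X, τ) is connected.

Find clopen sets (U ∈ τ with X ∖ U ∈ τ):
  U = ∅, X ∖ U = {1, 2, 3} — both open, so U is clopen.
  U = {1, 2, 3}, X ∖ U = ∅ — both open, so U is clopen.
Only trivial clopens (∅ and X) exist, so (X, τ) is connected.
Compute connected components by grouping points that agree on all clopens:
  component: {1, 2, 3}


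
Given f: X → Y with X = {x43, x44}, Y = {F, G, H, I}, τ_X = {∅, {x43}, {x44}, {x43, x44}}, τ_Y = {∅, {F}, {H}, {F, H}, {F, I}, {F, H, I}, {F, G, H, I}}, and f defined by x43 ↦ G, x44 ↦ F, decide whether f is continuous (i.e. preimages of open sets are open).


f IS continuous.

Compute f^{-1}(U) for each U ∈ τ_Y:
  U = ∅: f^{-1}(U) = ∅ ∈ τ_X ✓.
  U = {F}: f^{-1}(U) = {x44} ∈ τ_X ✓.
  U = {H}: f^{-1}(U) = ∅ ∈ τ_X ✓.
  U = {F, H}: f^{-1}(U) = {x44} ∈ τ_X ✓.
  U = {F, I}: f^{-1}(U) = {x44} ∈ τ_X ✓.
  U = {F, H, I}: f^{-1}(U) = {x44} ∈ τ_X ✓.
  U = {F, G, H, I}: f^{-1}(U) = {x43, x44} ∈ τ_X ✓.
Every preimage lies in τ_X, so f IS continuous.


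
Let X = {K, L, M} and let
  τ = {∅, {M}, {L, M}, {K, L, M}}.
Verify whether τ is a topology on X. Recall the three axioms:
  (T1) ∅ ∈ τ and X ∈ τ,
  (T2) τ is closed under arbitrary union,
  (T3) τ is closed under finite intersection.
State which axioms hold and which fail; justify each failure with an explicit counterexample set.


τ IS a topology on X.

Axiom (T1): ∅ ∈ τ? Yes; X ∈ τ? Yes.
Axiom (T2/T3): check pairwise unions and intersections of members of τ.
All pairwise intersections and unions checked — each lies in τ. Therefore τ satisfies (T1), (T2), (T3): it IS a topology on X.


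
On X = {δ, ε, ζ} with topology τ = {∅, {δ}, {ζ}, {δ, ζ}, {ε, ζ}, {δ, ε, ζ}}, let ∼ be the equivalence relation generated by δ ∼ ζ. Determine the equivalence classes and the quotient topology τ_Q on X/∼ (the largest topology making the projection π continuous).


X/∼ = {[δ=ζ], [ε]}; |τ_Q| = 3.

Equivalence classes: [δ=ζ], [ε].
Quotient map π: X → X/∼ sends δ ↦ [δ=ζ], ε ↦ [ε], ζ ↦ [δ=ζ].
For each subset V ⊆ X/∼, compute π^{-1}(V) ⊆ X and check whether π^{-1}(V) ∈ τ. V is open in τ_Q iff π^{-1}(V) ∈ τ.
  V = {}: π^{-1}(V) = ∅ ∈ τ ✓.
  V = {[δ=ζ]}: π^{-1}(V) = {δ, ζ} ∈ τ ✓.
  V = {[ε]}: π^{-1}(V) = {ε} ∉ τ ✗.
  V = {[δ=ζ], [ε]}: π^{-1}(V) = {δ, ε, ζ} ∈ τ ✓.
Open sets in the quotient: τ_Q = {{}, {[δ=ζ]}, {[δ=ζ], [ε]}} (3 elements).


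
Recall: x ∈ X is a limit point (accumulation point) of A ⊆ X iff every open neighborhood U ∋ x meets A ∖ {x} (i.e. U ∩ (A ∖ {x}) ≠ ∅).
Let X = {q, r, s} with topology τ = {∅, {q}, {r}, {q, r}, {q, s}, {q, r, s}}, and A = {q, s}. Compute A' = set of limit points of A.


A' = {s}

For each x ∈ X, list the open sets U ∈ τ with x ∈ U, then check whether U ∩ (A ∖ {x}) ≠ ∅ for every such U.
  x = q: open {q} ∋ x has {q} ∩ (A ∖ {q}) = ∅, so x is NOT a limit point.
  x = r: open {r} ∋ x has {r} ∩ (A ∖ {r}) = ∅, so x is NOT a limit point.
  x = s: opens ∋ x are {q, s}, {q, r, s}; each meets A ∖ {s}, so x IS a limit point.
Collecting: A' = {s}.


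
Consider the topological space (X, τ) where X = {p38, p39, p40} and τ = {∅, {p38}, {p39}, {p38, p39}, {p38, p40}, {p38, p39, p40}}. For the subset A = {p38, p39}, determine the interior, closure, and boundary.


int(A) = {p38, p39}, cl(A) = {p38, p39, p40}, ∂A = {p40}.

Closed sets in (X, τ) are complements of opens:
  closed(X, τ) = {∅, {p39}, {p40}, {p38, p40}, {p39, p40}, {p38, p39, p40}}.
int(A) = ⋃ {U ∈ τ : U ⊆ A}. Opens contained in A: ∅, {p38}, {p39}, {p38, p39}.
Taking the union of these: int(A) = {p38, p39}.
cl(A) = ⋂ {C closed : A ⊆ C}. Closed sets containing A: {p38, p39, p40}.
Intersecting these: cl(A) = {p38, p39, p40}.
∂A = cl(A) ∖ int(A) = {p38, p39, p40} ∖ {p38, p39} = {p40}.
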